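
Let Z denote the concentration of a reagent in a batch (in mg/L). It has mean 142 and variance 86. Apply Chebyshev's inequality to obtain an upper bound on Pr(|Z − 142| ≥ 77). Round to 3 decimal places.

0.015

Chebyshev: Pr(|Z − μ| ≥ t) ≤ Var(Z)/t².
Bound = 86 / 5929 = 0.0145.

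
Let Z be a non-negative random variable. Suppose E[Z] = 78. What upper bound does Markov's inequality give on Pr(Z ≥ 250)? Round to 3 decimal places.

0.312

Markov's inequality: for a non-negative random variable, Pr(Z ≥ a) ≤ E[Z]/a.
Here E[Z] = 78 and a = 250, so the bound is 78/250 = 0.3120.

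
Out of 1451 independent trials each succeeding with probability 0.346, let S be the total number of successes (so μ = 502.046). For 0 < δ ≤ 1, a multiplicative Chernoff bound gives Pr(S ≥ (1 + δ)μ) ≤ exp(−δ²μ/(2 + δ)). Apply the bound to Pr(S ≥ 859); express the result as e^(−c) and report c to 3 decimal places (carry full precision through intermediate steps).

93.616

Write 859 = (1 + δ)μ, so δ = 859/502.046 − 1 = 0.7109986…
Then the exponent is δ²μ/(2 + δ) = (859 − μ)² / (μ·(2 + δ)) = 93.616350.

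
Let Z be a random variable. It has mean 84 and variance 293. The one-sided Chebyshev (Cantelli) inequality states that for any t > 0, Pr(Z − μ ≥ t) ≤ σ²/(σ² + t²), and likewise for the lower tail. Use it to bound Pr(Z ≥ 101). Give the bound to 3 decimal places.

0.503

Here σ² = 293 and t = 17, so σ² + t² = 582.
Cantelli's bound: 293/582 = 0.5034.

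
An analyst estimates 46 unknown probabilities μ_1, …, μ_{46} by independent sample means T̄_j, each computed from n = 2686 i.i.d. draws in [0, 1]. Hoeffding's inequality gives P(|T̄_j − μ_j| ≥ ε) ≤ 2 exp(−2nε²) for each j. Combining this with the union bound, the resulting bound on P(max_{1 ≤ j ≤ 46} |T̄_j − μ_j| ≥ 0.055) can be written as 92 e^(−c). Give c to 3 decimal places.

16.250

Union bound over the 46 events: P(max_{1 ≤ j ≤ 46} |T̄_j − μ_j| ≥ 0.055) ≤ 46·2·exp(−2nε²) = 92 exp(−2·2686·0.055²).
So c = 2·2686·0.055² = 16.2503.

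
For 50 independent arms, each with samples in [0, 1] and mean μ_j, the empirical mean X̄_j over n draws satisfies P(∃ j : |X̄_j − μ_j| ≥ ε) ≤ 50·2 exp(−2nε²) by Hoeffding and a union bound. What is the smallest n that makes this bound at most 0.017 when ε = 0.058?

Need 2·50·exp(−2nε²) ≤ 0.017, i.e. exp(−2nε²) ≤ 0.017/100.
So 2nε² ≥ ln(100/0.017) = 8.679712.
Hence n ≥ 8.679712/(2·0.058²) = 1290.088.
The smallest integer n is 1291.

1291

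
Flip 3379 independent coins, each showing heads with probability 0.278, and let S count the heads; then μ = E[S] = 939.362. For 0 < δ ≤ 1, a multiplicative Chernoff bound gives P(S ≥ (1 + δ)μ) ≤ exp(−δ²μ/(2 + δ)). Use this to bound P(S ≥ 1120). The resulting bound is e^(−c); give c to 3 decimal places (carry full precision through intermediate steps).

Write 1120 = (1 + δ)μ, so δ = 1120/939.362 − 1 = 0.1922986…
Then the exponent is δ²μ/(2 + δ) = (1120 − μ)² / (μ·(2 + δ)) = 15.844755.

15.845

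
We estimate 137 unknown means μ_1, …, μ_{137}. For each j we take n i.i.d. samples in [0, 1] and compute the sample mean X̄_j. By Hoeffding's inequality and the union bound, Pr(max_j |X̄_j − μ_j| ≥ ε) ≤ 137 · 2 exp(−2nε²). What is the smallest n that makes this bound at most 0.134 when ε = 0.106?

Need 2·137·exp(−2nε²) ≤ 0.134, i.e. exp(−2nε²) ≤ 0.134/274.
So 2nε² ≥ ln(274/0.134) = 7.623044.
Hence n ≥ 7.623044/(2·0.106²) = 339.224.
The smallest integer n is 340.

340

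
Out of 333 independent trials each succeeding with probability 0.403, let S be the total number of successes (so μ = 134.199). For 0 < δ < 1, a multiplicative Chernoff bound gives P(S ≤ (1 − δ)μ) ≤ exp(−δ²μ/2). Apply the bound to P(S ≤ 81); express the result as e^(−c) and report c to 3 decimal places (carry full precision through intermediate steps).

10.545

Write 81 = (1 − δ)μ, so δ = 1 − 81/134.199 = 0.3964188…
Then the exponent is δ²μ/2 = (μ − 81)²/(2μ) = 10.544541.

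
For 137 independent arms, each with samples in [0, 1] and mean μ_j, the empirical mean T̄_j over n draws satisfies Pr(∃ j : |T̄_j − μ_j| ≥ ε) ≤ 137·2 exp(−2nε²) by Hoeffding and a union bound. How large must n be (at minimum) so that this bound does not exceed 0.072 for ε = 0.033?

Need 2·137·exp(−2nε²) ≤ 0.072, i.e. exp(−2nε²) ≤ 0.072/274.
So 2nε² ≥ ln(274/0.072) = 8.244217.
Hence n ≥ 8.244217/(2·0.033²) = 3785.224.
The smallest integer n is 3786.

3786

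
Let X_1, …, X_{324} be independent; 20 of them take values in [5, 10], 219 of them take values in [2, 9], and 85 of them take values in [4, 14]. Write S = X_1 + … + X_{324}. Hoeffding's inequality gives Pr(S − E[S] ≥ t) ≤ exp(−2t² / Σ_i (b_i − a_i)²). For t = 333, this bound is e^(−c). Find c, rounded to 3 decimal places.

11.240

Σ(b_i − a_i)² = 20·5² + 219·7² + 85·10² = 19731.
c = 2t² / 19731 = 2·333² / 19731 = 11.2401.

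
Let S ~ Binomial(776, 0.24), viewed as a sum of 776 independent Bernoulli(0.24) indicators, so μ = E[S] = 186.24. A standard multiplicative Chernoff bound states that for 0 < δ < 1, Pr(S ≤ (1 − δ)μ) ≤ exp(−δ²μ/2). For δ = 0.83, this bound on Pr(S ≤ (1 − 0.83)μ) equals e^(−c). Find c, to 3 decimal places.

c = δ²μ/2 = 0.83²·186.24/2 = 64.1504.

64.150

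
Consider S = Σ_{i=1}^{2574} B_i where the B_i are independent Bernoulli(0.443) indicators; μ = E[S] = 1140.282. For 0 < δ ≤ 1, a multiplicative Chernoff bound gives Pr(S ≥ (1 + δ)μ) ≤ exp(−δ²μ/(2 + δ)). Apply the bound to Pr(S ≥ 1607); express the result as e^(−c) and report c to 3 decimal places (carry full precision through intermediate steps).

Write 1607 = (1 + δ)μ, so δ = 1607/1140.282 − 1 = 0.4093005…
Then the exponent is δ²μ/(2 + δ) = (1607 − μ)² / (μ·(2 + δ)) = 79.287707.

79.288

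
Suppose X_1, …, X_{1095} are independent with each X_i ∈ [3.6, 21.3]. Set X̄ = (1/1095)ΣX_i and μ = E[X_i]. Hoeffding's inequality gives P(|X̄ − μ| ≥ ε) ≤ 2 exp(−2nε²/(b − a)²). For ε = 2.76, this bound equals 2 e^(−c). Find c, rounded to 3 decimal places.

53.250

c = 2nε²/(b − a)² = 2·1095·2.76² / 17.7² = 53.2495.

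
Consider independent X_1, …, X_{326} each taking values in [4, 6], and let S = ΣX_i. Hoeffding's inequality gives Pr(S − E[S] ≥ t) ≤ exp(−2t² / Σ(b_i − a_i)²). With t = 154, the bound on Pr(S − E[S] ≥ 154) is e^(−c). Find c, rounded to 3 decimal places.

Σ(b_i − a_i)² = 326·(2)² = 1304.
c = 2t²/1304 = 2·154²/1304 = 36.3742.

36.374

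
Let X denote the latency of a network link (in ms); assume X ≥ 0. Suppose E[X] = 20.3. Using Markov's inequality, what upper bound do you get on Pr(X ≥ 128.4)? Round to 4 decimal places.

0.1581

Markov's inequality: for a non-negative random variable, Pr(X ≥ a) ≤ E[X]/a.
Here E[X] = 20.3 and a = 128.4, so the bound is 20.3/128.4 = 0.1581.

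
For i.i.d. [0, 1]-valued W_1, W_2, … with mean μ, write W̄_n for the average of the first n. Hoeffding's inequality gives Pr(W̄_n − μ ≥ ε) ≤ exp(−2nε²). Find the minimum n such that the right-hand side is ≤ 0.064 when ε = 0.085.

Require exp(−2nε²) ≤ 0.064, i.e. 2nε² ≥ ln(1/0.064) = 2.748872.
So n ≥ 2.748872 / (2·0.085²) = 190.233.
The smallest integer n is 191.

191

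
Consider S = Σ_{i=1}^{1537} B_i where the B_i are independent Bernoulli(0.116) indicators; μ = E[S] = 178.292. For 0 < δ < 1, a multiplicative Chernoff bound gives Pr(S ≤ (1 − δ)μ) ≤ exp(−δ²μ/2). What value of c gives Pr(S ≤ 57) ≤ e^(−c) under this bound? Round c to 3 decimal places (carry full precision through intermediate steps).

41.257

Write 57 = (1 − δ)μ, so δ = 1 − 57/178.292 = 0.6802997…
Then the exponent is δ²μ/2 = (μ − 57)²/(2μ) = 41.257458.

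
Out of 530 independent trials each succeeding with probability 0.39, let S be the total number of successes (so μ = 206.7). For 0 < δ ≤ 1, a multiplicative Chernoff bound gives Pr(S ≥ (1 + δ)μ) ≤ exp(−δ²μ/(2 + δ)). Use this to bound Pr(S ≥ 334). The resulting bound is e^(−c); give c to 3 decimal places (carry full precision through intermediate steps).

29.971

Write 334 = (1 + δ)μ, so δ = 334/206.7 − 1 = 0.6158684…
Then the exponent is δ²μ/(2 + δ) = (334 − μ)² / (μ·(2 + δ)) = 29.970945.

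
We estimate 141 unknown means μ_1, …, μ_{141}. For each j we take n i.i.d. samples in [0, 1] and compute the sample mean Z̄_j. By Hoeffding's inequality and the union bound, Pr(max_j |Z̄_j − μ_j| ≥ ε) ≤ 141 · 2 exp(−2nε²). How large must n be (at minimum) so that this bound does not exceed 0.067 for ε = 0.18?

129

Need 2·141·exp(−2nε²) ≤ 0.067, i.e. exp(−2nε²) ≤ 0.067/282.
So 2nε² ≥ ln(282/0.067) = 8.344970.
Hence n ≥ 8.344970/(2·0.18²) = 128.780.
The smallest integer n is 129.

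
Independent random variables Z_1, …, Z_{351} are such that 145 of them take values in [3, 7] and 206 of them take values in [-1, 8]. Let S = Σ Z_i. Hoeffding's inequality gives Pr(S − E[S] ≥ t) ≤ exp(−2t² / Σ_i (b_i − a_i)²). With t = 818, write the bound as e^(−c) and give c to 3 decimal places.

Σ(b_i − a_i)² = 145·4² + 206·9² = 19006.
c = 2t² / 19006 = 2·818² / 19006 = 70.4119.

70.412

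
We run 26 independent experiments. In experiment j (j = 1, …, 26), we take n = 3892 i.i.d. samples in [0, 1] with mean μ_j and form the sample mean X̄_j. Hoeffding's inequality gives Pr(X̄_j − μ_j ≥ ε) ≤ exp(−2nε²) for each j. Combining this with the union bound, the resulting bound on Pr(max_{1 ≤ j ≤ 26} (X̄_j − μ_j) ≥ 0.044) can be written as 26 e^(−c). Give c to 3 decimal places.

Union bound over the 26 events: Pr(max_{1 ≤ j ≤ 26} (X̄_j − μ_j) ≥ 0.044) ≤ 26·exp(−2nε²) = 26 exp(−2·3892·0.044²).
So c = 2·3892·0.044² = 15.0698.

15.070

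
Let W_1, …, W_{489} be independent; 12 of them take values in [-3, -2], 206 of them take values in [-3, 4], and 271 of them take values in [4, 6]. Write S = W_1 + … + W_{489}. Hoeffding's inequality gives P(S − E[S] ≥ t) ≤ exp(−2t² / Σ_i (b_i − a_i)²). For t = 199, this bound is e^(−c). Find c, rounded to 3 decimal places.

7.078

Σ(b_i − a_i)² = 12·1² + 206·7² + 271·2² = 11190.
c = 2t² / 11190 = 2·199² / 11190 = 7.0779.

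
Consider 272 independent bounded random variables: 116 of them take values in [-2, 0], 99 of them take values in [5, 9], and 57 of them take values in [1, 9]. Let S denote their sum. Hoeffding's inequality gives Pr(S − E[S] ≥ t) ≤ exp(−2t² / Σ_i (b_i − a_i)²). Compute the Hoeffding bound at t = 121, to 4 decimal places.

0.0059

Σ(b_i − a_i)² = 116·2² + 99·4² + 57·8² = 5696.
Exponent = 2·121² / 5696 = 5.14080.
Bound = exp(−5.14080) = 0.00585.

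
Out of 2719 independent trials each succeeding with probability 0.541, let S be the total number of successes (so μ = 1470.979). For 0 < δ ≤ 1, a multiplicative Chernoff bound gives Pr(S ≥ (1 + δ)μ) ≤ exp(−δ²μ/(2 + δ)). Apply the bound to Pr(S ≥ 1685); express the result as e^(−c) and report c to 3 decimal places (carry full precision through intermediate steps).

14.514

Write 1685 = (1 + δ)μ, so δ = 1685/1470.979 − 1 = 0.1454956…
Then the exponent is δ²μ/(2 + δ) = (1685 − μ)² / (μ·(2 + δ)) = 14.513718.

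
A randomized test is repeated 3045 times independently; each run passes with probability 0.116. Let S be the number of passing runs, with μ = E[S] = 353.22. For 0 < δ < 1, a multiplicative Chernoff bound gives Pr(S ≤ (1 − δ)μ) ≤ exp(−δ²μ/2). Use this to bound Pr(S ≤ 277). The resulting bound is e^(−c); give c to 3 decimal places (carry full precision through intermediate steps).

8.224

Write 277 = (1 − δ)μ, so δ = 1 − 277/353.22 = 0.2157862…
Then the exponent is δ²μ/2 = (μ − 277)²/(2μ) = 8.223612.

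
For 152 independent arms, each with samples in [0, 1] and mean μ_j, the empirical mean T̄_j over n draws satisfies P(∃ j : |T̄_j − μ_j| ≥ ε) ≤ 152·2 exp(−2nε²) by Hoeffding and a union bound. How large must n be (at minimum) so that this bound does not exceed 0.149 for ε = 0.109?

321

Need 2·152·exp(−2nε²) ≤ 0.149, i.e. exp(−2nε²) ≤ 0.149/304.
So 2nε² ≥ ln(304/0.149) = 7.620837.
Hence n ≥ 7.620837/(2·0.109²) = 320.715.
The smallest integer n is 321.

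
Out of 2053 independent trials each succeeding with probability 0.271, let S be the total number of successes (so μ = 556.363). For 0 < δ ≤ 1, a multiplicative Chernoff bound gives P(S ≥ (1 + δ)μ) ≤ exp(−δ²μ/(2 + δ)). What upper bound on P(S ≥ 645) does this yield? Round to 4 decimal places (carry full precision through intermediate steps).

0.0014

Write 645 = (1 + δ)μ, so δ = 645/556.363 − 1 = 0.1593151…
Then the exponent is δ²μ/(2 + δ) = (645 − μ)² / (μ·(2 + δ)) = 6.539670.
Bound = exp(−6.539670) = 0.00144.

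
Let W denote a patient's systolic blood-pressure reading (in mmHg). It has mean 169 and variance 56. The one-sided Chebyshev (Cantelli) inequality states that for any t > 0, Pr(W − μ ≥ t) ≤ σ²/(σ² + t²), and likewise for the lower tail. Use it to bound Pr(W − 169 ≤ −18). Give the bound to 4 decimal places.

0.1474

Here σ² = 56 and t = 18, so σ² + t² = 380.
Cantelli's bound: 56/380 = 0.1474.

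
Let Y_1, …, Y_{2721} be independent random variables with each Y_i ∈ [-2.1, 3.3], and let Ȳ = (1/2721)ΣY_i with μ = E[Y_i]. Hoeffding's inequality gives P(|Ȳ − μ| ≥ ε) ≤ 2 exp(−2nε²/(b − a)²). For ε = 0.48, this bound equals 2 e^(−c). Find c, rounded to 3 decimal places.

c = 2nε²/(b − a)² = 2·2721·0.48² / 5.4² = 42.9985.

42.999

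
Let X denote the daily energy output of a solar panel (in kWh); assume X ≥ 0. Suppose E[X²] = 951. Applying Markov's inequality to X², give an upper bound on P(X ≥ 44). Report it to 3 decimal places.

0.491

Since X ≥ 0, the event {X ≥ 44} is the same as {X² ≥ 1936}.
Markov's inequality applied to X² gives P(X² ≥ 1936) ≤ E[X²]/1936 = 951/1936 = 0.4912.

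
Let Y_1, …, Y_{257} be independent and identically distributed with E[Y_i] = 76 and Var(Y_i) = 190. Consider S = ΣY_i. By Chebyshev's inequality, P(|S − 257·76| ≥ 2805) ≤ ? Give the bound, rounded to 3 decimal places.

0.006

Var(S) = n·Var(Y_i) = 257·190 = 48830.
Chebyshev: P(|S − 257·76| ≥ 2805) ≤ Var(S)/2805² = 48830/7868025 = 0.0062.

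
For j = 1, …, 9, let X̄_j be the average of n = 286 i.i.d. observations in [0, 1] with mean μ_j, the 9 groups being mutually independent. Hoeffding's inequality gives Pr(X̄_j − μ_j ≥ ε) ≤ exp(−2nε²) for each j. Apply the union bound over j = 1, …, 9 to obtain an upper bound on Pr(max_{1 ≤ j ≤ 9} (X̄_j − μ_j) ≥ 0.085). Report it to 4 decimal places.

Per-experiment Hoeffding bound: exp(−2·286·0.085²) = exp(−4.13270) = 0.01604.
Union bound over 9 events: 9·0.01604 = 0.14436.

0.1444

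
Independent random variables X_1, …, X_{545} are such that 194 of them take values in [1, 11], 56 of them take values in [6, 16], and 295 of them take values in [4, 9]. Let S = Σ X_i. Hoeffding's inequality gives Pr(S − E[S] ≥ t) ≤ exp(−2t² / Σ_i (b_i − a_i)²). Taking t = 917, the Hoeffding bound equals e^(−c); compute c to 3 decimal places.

51.947

Σ(b_i − a_i)² = 194·10² + 56·10² + 295·5² = 32375.
c = 2t² / 32375 = 2·917² / 32375 = 51.9468.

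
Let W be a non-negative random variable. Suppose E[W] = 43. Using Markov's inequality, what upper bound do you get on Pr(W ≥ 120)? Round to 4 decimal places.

Markov's inequality: for a non-negative random variable, Pr(W ≥ a) ≤ E[W]/a.
Here E[W] = 43 and a = 120, so the bound is 43/120 = 0.3583.

0.3583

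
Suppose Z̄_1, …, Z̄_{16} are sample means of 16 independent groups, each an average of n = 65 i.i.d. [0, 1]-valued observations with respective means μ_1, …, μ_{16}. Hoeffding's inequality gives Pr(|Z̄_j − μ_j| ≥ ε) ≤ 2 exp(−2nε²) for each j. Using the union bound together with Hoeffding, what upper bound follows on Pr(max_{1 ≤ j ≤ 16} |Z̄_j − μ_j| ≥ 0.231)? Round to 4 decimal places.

Per-experiment Hoeffding bound: 2·exp(−2·65·0.231²) = 2·exp(−6.93693) = 0.0019425.
Union bound over 16 events: 16·0.0019425 = 0.03108.

0.0311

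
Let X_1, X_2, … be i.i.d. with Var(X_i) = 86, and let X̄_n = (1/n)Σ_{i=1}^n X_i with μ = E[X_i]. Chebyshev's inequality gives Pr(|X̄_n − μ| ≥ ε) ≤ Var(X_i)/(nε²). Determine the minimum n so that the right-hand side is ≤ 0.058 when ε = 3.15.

Require 86/(n·3.15²) ≤ 0.058, i.e. n ≥ 86/(0.058·3.15²) = 149.434.
The smallest integer n is 150.

150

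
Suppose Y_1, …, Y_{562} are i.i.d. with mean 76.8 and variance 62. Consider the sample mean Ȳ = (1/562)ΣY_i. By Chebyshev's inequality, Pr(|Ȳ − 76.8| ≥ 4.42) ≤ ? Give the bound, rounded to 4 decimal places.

0.0056

Var(Ȳ) = Var(Y_i)/n = 62/562 = 0.11032.
Chebyshev: Pr(|Ȳ − 76.8| ≥ 4.42) ≤ Var(Ȳ)/(4.42)² = 62/(562·4.42²) = 0.0056.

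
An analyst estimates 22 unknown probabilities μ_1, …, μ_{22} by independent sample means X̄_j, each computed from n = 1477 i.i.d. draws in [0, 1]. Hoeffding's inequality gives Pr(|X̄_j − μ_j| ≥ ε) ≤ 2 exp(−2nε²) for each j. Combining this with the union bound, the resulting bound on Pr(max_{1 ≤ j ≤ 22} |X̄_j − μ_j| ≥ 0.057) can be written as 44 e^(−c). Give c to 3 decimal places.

9.598

Union bound over the 22 events: Pr(max_{1 ≤ j ≤ 22} |X̄_j − μ_j| ≥ 0.057) ≤ 22·2·exp(−2nε²) = 44 exp(−2·1477·0.057²).
So c = 2·1477·0.057² = 9.5975.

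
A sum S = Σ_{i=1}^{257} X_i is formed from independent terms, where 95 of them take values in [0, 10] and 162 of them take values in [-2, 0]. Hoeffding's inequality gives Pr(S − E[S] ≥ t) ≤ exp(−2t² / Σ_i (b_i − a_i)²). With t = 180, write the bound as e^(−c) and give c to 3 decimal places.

6.385

Σ(b_i − a_i)² = 95·10² + 162·2² = 10148.
c = 2t² / 10148 = 2·180² / 10148 = 6.3855.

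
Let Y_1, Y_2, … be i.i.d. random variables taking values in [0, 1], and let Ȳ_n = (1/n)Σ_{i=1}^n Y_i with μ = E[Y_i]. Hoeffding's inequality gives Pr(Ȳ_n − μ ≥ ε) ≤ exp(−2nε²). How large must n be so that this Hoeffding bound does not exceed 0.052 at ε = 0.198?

38

Require exp(−2nε²) ≤ 0.052, i.e. 2nε² ≥ ln(1/0.052) = 2.956512.
So n ≥ 2.956512 / (2·0.198²) = 37.707.
The smallest integer n is 38.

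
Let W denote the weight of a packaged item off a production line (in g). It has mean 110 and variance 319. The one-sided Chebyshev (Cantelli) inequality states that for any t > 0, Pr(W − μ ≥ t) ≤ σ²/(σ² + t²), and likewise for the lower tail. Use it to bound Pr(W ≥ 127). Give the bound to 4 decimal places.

Here σ² = 319 and t = 17, so σ² + t² = 608.
Cantelli's bound: 319/608 = 0.5247.

0.5247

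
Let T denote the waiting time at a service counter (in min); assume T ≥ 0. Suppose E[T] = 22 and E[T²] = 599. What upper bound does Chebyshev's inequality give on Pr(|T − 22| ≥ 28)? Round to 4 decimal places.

Var(T) = E[T²] − (E[T])² = 599 − 484 = 115.
Chebyshev's inequality: Pr(|T − μ| ≥ t) ≤ Var(T)/t² = 115/784 = 0.1467.

0.1467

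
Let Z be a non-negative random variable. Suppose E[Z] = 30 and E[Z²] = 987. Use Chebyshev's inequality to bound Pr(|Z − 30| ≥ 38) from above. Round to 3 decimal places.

0.060

Var(Z) = E[Z²] − (E[Z])² = 987 − 900 = 87.
Chebyshev's inequality: Pr(|Z − μ| ≥ t) ≤ Var(Z)/t² = 87/1444 = 0.0602.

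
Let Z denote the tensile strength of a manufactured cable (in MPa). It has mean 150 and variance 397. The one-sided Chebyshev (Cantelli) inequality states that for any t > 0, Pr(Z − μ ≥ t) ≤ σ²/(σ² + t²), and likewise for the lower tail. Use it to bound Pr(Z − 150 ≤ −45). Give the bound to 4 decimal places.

Here σ² = 397 and t = 45, so σ² + t² = 2422.
Cantelli's bound: 397/2422 = 0.1639.

0.1639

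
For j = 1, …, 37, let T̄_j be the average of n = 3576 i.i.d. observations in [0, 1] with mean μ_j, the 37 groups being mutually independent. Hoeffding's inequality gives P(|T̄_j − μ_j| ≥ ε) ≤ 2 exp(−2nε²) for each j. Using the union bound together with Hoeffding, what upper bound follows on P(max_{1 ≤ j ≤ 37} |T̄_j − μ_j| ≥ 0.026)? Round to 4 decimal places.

0.5882

Per-experiment Hoeffding bound: 2·exp(−2·3576·0.026²) = 2·exp(−4.83475) = 0.015897.
Union bound over 37 events: 37·0.015897 = 0.58820.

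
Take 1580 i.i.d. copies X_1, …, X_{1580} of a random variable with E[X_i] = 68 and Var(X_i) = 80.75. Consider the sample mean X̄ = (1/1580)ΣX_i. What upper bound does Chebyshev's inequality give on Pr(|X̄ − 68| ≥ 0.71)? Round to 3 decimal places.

Var(X̄) = Var(X_i)/n = 80.75/1580 = 0.051108.
Chebyshev: Pr(|X̄ − 68| ≥ 0.71) ≤ Var(X̄)/(0.71)² = 80.75/(1580·0.71²) = 0.1014.

0.101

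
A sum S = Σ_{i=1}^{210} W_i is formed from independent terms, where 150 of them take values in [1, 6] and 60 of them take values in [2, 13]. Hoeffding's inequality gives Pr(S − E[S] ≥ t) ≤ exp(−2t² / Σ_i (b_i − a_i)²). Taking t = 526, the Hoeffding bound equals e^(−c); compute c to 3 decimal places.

Σ(b_i − a_i)² = 150·5² + 60·11² = 11010.
c = 2t² / 11010 = 2·526² / 11010 = 50.2590.

50.259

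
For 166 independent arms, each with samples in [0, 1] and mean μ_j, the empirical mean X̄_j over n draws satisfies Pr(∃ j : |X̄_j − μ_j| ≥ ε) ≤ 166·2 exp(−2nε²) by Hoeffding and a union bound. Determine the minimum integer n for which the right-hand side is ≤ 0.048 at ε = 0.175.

Need 2·166·exp(−2nε²) ≤ 0.048, i.e. exp(−2nε²) ≤ 0.048/332.
So 2nε² ≥ ln(332/0.048) = 8.841689.
Hence n ≥ 8.841689/(2·0.175²) = 144.354.
The smallest integer n is 145.

145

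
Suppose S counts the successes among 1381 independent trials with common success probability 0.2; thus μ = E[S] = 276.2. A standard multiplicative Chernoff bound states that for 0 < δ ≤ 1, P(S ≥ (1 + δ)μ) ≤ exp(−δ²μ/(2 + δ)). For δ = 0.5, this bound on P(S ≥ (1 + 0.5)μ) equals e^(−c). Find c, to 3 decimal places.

27.620

c = δ²μ/(2 + δ) = 0.5²·276.2/(2 + 0.5) = 27.6200.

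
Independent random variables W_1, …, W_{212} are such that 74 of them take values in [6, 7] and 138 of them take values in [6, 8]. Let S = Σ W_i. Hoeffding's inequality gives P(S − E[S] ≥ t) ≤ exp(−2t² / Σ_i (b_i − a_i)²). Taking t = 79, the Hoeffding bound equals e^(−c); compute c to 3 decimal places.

Σ(b_i − a_i)² = 74·1² + 138·2² = 626.
c = 2t² / 626 = 2·79² / 626 = 19.9393.

19.939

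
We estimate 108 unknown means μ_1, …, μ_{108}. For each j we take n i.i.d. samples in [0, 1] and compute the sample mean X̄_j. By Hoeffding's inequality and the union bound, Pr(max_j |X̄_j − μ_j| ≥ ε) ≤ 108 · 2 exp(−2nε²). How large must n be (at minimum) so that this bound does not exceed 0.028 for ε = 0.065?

Need 2·108·exp(−2nε²) ≤ 0.028, i.e. exp(−2nε²) ≤ 0.028/216.
So 2nε² ≥ ln(216/0.028) = 8.950829.
Hence n ≥ 8.950829/(2·0.065²) = 1059.270.
The smallest integer n is 1060.

1060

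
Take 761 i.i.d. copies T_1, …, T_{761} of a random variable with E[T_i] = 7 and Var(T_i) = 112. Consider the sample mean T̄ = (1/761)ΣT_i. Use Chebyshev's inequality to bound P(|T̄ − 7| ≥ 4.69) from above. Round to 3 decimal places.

0.007

Var(T̄) = Var(T_i)/n = 112/761 = 0.14717.
Chebyshev: P(|T̄ − 7| ≥ 4.69) ≤ Var(T̄)/(4.69)² = 112/(761·4.69²) = 0.0067.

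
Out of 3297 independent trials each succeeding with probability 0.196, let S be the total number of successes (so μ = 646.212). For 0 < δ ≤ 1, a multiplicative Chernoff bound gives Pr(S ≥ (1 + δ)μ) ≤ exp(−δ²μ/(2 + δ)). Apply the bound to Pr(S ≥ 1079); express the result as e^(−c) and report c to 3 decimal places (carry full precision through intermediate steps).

Write 1079 = (1 + δ)μ, so δ = 1079/646.212 − 1 = 0.6697307…
Then the exponent is δ²μ/(2 + δ) = (1079 − μ)² / (μ·(2 + δ)) = 108.569528.

108.570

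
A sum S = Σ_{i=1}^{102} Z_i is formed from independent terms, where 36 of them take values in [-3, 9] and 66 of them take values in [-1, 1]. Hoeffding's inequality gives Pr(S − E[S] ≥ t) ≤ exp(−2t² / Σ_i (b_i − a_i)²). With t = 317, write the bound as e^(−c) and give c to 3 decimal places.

36.890

Σ(b_i − a_i)² = 36·12² + 66·2² = 5448.
c = 2t² / 5448 = 2·317² / 5448 = 36.8902.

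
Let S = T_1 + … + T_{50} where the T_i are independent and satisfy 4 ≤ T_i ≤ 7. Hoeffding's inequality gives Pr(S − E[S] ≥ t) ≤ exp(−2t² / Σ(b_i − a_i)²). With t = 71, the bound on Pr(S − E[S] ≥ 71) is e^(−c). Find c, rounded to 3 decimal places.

Σ(b_i − a_i)² = 50·(3)² = 450.
c = 2t²/450 = 2·71²/450 = 22.4044.

22.404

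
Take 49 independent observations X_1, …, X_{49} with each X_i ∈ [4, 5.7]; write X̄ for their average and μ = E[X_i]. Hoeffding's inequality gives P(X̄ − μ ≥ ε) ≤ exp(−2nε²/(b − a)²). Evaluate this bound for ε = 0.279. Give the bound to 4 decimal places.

Exponent: 2nε²/(b − a)² = 2·49·0.279² / 1.7² = 2.63959.
Bound = exp(−2.63959) = 0.07139.

0.0714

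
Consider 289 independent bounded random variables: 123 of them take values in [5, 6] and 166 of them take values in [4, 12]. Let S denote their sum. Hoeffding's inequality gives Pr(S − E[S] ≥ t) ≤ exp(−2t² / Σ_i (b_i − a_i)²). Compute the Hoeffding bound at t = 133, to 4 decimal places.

Σ(b_i − a_i)² = 123·1² + 166·8² = 10747.
Exponent = 2·133² / 10747 = 3.29190.
Bound = exp(−3.29190) = 0.03718.

0.0372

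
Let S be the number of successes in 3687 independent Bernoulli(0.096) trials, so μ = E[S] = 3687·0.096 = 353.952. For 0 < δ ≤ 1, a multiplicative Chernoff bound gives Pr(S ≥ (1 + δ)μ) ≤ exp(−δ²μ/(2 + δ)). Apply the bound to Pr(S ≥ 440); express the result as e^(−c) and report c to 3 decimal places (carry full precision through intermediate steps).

9.326

Write 440 = (1 + δ)μ, so δ = 440/353.952 − 1 = 0.2431064…
Then the exponent is δ²μ/(2 + δ) = (440 − μ)² / (μ·(2 + δ)) = 9.325826.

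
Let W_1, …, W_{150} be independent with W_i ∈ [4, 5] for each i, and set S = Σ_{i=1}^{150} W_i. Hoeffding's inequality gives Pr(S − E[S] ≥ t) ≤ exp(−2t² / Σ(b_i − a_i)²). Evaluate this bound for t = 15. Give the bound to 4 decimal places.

0.0498

Σ(b_i − a_i)² = 150·(1)² = 150.
Exponent = 2·15²/150 = 3.0000.
Bound = exp(−3.0000) = 0.04979.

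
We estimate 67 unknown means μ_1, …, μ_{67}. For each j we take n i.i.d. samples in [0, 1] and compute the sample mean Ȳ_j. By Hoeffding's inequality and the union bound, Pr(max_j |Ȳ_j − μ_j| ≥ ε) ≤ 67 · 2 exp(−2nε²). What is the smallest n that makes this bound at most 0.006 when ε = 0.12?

348

Need 2·67·exp(−2nε²) ≤ 0.006, i.e. exp(−2nε²) ≤ 0.006/134.
So 2nε² ≥ ln(134/0.006) = 10.013836.
Hence n ≥ 10.013836/(2·0.12²) = 347.703.
The smallest integer n is 348.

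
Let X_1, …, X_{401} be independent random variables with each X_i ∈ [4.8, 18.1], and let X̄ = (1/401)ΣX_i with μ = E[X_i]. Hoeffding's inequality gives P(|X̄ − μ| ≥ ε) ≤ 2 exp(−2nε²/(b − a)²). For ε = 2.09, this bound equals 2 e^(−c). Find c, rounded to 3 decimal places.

c = 2nε²/(b − a)² = 2·401·2.09² / 13.3² = 19.8045.

19.804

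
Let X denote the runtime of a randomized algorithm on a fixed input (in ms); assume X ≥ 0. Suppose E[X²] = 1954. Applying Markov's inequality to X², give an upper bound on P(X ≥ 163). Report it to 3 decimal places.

0.074

Since X ≥ 0, the event {X ≥ 163} is the same as {X² ≥ 26569}.
Markov's inequality applied to X² gives P(X² ≥ 26569) ≤ E[X²]/26569 = 1954/26569 = 0.0735.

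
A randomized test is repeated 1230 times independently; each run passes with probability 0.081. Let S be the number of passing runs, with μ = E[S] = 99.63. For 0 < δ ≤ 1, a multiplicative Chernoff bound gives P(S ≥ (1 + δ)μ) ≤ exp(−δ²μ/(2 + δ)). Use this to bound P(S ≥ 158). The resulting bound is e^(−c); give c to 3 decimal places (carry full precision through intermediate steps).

13.225

Write 158 = (1 + δ)μ, so δ = 158/99.63 − 1 = 0.5858677…
Then the exponent is δ²μ/(2 + δ) = (158 − μ)² / (μ·(2 + δ)) = 13.224612.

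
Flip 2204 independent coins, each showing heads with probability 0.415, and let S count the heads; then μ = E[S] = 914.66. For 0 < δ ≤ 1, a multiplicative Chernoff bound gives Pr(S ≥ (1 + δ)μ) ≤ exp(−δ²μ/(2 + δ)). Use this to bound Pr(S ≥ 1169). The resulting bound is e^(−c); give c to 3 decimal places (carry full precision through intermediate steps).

31.046

Write 1169 = (1 + δ)μ, so δ = 1169/914.66 − 1 = 0.2780705…
Then the exponent is δ²μ/(2 + δ) = (1169 − μ)² / (μ·(2 + δ)) = 31.045773.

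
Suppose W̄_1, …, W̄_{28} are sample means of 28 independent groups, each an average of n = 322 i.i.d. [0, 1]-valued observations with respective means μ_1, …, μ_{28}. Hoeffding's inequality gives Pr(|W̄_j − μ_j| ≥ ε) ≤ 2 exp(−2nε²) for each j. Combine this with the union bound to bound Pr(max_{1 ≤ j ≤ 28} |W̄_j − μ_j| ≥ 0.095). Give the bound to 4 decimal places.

Per-experiment Hoeffding bound: 2·exp(−2·322·0.095²) = 2·exp(−5.81210) = 0.0059823.
Union bound over 28 events: 28·0.0059823 = 0.16750.

0.1675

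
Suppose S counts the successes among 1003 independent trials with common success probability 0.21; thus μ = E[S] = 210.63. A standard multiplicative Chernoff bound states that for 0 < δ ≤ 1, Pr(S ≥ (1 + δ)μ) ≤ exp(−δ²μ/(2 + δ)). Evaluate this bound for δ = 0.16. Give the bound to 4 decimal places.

0.0824

Exponent = δ²μ/(2 + δ) = 0.16²·210.63/2.16 = 2.4964.
Bound = exp(−2.4964) = 0.08238.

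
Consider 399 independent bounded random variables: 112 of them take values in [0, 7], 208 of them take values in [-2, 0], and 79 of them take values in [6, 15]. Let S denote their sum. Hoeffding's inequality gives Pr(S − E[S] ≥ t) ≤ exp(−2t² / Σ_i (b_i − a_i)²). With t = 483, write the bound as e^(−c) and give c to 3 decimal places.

Σ(b_i − a_i)² = 112·7² + 208·2² + 79·9² = 12719.
c = 2t² / 12719 = 2·483² / 12719 = 36.6835.

36.684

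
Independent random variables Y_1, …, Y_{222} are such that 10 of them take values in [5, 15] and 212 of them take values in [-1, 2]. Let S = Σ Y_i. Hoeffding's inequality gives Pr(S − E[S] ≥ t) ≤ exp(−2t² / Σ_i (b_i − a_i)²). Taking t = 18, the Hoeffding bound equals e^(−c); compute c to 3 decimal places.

Σ(b_i − a_i)² = 10·10² + 212·3² = 2908.
c = 2t² / 2908 = 2·18² / 2908 = 0.2228.

0.223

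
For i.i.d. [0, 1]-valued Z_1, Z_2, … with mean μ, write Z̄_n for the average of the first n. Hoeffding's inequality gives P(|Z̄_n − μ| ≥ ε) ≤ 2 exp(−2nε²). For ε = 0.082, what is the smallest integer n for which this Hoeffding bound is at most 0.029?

315

Require 2·exp(−2nε²) ≤ 0.029, i.e. 2nε² ≥ ln(2/0.029) = 4.233607.
So n ≥ 4.233607 / (2·0.082²) = 314.813.
The smallest integer n is 315.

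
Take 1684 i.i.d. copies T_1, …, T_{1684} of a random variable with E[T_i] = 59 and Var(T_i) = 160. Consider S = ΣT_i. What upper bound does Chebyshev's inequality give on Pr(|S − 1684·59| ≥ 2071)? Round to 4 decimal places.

Var(S) = n·Var(T_i) = 1684·160 = 269440.
Chebyshev: Pr(|S − 1684·59| ≥ 2071) ≤ Var(S)/2071² = 269440/4289041 = 0.0628.

0.0628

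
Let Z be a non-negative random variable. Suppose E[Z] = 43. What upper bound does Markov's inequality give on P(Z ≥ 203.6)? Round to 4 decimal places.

0.2112

Markov's inequality: for a non-negative random variable, P(Z ≥ a) ≤ E[Z]/a.
Here E[Z] = 43 and a = 203.6, so the bound is 43/203.6 = 0.2112.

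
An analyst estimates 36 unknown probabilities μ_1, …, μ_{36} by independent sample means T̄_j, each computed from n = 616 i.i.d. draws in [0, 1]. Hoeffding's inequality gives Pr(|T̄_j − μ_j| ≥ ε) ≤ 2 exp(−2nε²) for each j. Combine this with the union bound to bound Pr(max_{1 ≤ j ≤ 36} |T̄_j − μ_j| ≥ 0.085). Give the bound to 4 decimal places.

0.0098

Per-experiment Hoeffding bound: 2·exp(−2·616·0.085²) = 2·exp(−8.90120) = 0.00027245.
Union bound over 36 events: 36·0.00027245 = 0.00981.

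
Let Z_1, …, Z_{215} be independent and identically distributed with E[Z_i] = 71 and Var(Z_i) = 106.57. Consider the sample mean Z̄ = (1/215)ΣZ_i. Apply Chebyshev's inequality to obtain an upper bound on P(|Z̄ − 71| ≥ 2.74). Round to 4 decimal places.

Var(Z̄) = Var(Z_i)/n = 106.57/215 = 0.49567.
Chebyshev: P(|Z̄ − 71| ≥ 2.74) ≤ Var(Z̄)/(2.74)² = 106.57/(215·2.74²) = 0.0660.

0.0660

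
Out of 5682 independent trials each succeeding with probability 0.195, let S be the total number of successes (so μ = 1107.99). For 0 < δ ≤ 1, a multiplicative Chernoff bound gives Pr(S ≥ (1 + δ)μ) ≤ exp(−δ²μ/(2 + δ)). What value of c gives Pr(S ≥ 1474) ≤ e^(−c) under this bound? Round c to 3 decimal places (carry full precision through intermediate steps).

51.884

Write 1474 = (1 + δ)μ, so δ = 1474/1107.99 − 1 = 0.3303369…
Then the exponent is δ²μ/(2 + δ) = (1474 − μ)² / (μ·(2 + δ)) = 51.883749.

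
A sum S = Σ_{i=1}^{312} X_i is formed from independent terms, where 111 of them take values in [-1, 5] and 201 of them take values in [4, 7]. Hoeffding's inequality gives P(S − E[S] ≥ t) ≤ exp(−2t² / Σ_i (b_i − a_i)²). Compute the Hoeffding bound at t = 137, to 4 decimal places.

Σ(b_i − a_i)² = 111·6² + 201·3² = 5805.
Exponent = 2·137² / 5805 = 6.46649.
Bound = exp(−6.46649) = 0.00155.

0.0016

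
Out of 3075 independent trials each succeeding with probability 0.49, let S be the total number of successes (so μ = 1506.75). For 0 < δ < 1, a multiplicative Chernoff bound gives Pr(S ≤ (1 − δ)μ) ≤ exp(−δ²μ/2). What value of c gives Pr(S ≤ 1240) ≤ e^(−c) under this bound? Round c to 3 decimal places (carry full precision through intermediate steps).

23.612

Write 1240 = (1 − δ)μ, so δ = 1 − 1240/1506.75 = 0.1770367…
Then the exponent is δ²μ/2 = (μ − 1240)²/(2μ) = 23.612266.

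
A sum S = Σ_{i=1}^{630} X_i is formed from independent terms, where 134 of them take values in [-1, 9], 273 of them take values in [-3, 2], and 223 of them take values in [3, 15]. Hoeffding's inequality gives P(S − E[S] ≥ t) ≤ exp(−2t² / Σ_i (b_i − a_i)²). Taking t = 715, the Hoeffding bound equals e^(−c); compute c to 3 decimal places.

Σ(b_i − a_i)² = 134·10² + 273·5² + 223·12² = 52337.
c = 2t² / 52337 = 2·715² / 52337 = 19.5359.

19.536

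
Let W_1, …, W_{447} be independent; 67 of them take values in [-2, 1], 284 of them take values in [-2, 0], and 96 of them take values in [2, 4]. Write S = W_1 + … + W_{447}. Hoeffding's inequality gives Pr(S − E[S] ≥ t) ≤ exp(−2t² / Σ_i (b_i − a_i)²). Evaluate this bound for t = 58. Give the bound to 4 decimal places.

Σ(b_i − a_i)² = 67·3² + 284·2² + 96·2² = 2123.
Exponent = 2·58² / 2123 = 3.16910.
Bound = exp(−3.16910) = 0.04204.

0.0420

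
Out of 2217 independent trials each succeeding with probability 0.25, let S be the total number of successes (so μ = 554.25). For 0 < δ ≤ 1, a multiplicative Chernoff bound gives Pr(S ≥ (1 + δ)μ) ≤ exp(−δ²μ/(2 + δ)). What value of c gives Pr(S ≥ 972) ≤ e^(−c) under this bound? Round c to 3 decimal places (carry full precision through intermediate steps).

Write 972 = (1 + δ)μ, so δ = 972/554.25 − 1 = 0.7537212…
Then the exponent is δ²μ/(2 + δ) = (972 − μ)² / (μ·(2 + δ)) = 114.342383.

114.342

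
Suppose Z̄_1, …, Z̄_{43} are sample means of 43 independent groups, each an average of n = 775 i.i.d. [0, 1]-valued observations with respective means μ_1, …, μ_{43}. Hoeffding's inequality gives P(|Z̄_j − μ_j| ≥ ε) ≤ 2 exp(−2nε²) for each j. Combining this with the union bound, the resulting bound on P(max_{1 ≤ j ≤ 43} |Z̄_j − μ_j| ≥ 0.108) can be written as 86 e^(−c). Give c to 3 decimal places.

18.079

Union bound over the 43 events: P(max_{1 ≤ j ≤ 43} |Z̄_j − μ_j| ≥ 0.108) ≤ 43·2·exp(−2nε²) = 86 exp(−2·775·0.108²).
So c = 2·775·0.108² = 18.0792.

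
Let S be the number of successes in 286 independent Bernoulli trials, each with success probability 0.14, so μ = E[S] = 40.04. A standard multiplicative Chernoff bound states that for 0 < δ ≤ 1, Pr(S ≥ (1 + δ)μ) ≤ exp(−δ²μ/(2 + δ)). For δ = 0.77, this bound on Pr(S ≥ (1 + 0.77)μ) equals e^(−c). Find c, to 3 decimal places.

c = δ²μ/(2 + δ) = 0.77²·40.04/(2 + 0.77) = 8.5703.

8.570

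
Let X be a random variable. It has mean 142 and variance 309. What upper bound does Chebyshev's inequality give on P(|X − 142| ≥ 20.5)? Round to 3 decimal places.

Chebyshev: P(|X − μ| ≥ t) ≤ Var(X)/t².
Bound = 309 / 420.25 = 0.7353.

0.735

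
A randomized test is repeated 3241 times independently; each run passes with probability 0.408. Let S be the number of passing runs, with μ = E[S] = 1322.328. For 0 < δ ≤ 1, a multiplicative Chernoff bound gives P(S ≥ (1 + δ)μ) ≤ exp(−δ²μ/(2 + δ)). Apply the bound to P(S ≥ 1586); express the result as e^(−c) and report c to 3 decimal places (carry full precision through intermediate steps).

23.905

Write 1586 = (1 + δ)μ, so δ = 1586/1322.328 − 1 = 0.1993998…
Then the exponent is δ²μ/(2 + δ) = (1586 − μ)² / (μ·(2 + δ)) = 23.904774.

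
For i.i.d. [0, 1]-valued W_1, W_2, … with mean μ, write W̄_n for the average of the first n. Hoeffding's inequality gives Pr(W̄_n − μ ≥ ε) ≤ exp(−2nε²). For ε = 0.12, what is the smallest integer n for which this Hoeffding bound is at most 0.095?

Require exp(−2nε²) ≤ 0.095, i.e. 2nε² ≥ ln(1/0.095) = 2.353878.
So n ≥ 2.353878 / (2·0.12²) = 81.732.
The smallest integer n is 82.

82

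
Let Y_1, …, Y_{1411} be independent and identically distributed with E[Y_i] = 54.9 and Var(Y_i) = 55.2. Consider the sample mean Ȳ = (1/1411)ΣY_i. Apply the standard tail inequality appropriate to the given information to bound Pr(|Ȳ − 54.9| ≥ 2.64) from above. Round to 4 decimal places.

With mean and variance of each term known, Chebyshev's inequality bounds the deviation of the sum (or sample mean).
Var(Ȳ) = Var(Y_i)/n = 55.2/1411 = 0.039121.
Chebyshev: Pr(|Ȳ − 54.9| ≥ 2.64) ≤ Var(Ȳ)/(2.64)² = 55.2/(1411·2.64²) = 0.0056.

0.0056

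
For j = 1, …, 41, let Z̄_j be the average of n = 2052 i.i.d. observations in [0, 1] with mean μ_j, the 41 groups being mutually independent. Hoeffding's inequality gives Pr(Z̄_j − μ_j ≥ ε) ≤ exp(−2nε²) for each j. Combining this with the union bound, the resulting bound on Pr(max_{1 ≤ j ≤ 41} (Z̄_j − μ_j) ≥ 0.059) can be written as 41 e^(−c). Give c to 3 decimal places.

14.286

Union bound over the 41 events: Pr(max_{1 ≤ j ≤ 41} (Z̄_j − μ_j) ≥ 0.059) ≤ 41·exp(−2nε²) = 41 exp(−2·2052·0.059²).
So c = 2·2052·0.059² = 14.2860.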